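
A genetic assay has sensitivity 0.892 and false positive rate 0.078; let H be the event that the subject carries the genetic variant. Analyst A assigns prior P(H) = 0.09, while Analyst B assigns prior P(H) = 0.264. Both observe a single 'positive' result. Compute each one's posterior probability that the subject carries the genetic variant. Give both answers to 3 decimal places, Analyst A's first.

Analyst A: 0.531; Analyst B: 0.804

The likelihood ratio for a 'positive' result is 0.892/0.078 = 11.436.
Analyst A: prior odds 0.09/0.91 = 0.098901; posterior odds 1.1310; posterior probability 0.531.
Analyst B: prior odds 0.264/0.736 = 0.35870; posterior odds 4.1020; posterior probability 0.804.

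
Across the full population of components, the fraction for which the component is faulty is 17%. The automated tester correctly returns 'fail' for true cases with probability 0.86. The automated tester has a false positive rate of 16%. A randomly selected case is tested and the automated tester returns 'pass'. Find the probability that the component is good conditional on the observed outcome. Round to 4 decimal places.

Let H be the event that the component is faulty. P(H) = 0.17, so P(¬H) = 0.83. With E the 'pass' result, P(E|H) = 0.14 and P(E|¬H) = 0.84.
P(E) = 0.14·0.17 + 0.84·0.83 = 0.023800 + 0.69720 = 0.72100.
By Bayes' theorem, P(H|E) = 0.023800 / 0.72100 = 0.0330. Hence P(¬H|E) = 1 − 0.0330 = 0.9670.

P(¬H | E) ≈ 0.9670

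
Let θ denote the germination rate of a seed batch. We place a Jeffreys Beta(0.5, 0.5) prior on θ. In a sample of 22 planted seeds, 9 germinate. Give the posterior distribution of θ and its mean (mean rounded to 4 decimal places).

Posterior: Beta(9.5, 13.5); mean ≈ 0.4130

The binomial likelihood is conjugate to the Beta prior: with 9 successes and 13 failures, the posterior is Beta(0.5+9, 0.5+13) = Beta(9.5, 13.5).
Posterior mean = α/(α+β) = 9.5/23 = 0.4130.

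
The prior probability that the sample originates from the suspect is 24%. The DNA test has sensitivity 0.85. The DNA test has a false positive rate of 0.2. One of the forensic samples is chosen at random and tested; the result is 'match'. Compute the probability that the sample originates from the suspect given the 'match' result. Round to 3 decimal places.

Write H for 'the sample originates from the suspect'. Prior odds H:¬H = 0.24/0.76 = 0.31579. For the 'match' outcome, the likelihood ratio is 0.85/0.2 = 4.2500.
Posterior odds = 0.31579 × 4.2500 = 1.3421, so P(H|E) = 1.3421/(1+1.3421) = 0.573.

P(H | E) ≈ 0.573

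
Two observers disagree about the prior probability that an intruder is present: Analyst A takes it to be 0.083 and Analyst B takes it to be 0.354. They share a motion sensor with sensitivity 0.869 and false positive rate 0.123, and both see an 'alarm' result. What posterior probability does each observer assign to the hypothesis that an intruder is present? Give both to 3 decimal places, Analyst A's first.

Analyst A: 0.390; Analyst B: 0.795

P('+'|H) = 0.869, P('+'|¬H) = 0.123.
Analyst A: numerator 0.869·0.083 = 0.072127; evidence = 0.072127+0.123·0.917 = 0.18492; posterior = 0.390.
Analyst B: numerator 0.869·0.354 = 0.30763; evidence = 0.30763+0.123·0.646 = 0.38708; posterior = 0.795.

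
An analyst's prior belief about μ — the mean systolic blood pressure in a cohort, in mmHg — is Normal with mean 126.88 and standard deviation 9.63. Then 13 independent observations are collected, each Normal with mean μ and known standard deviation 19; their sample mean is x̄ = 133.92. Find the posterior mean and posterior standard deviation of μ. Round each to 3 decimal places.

Prior precision 1/τ₀² = 1/9.63² = 0.0107832; data precision n/σ² = 13/19² = 0.0360111.
Posterior precision = 0.0107832 + 0.0360111 = 0.0467943, giving posterior SD = 1/√0.0467943 = 4.623.
Posterior mean = (0.0107832·126.88 + 0.0360111·133.92) / 0.0467943 = 132.298.

Posterior mean ≈ 132.298; posterior SD ≈ 4.623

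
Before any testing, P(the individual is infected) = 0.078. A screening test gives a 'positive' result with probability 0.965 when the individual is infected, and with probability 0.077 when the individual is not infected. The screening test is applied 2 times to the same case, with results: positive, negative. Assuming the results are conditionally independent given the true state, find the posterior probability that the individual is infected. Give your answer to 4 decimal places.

Posterior P(H) ≈ 0.0386

With H the event that the individual is infected, the joint likelihood of the observed sequence is P(data|H) = 0.965·0.035 = 0.033775 and P(data|¬H) = 0.077·0.923 = 0.071071.
Bayes: P(H|data) = 0.078·0.033775 / (0.078·0.033775 + 0.922·0.071071) = 0.0026344/0.068162 = 0.0386.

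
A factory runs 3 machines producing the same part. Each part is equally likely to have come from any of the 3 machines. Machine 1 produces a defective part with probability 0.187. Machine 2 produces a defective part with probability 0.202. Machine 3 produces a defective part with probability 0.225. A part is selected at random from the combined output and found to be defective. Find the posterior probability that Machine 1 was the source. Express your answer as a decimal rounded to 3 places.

Tabulate prior·likelihood by source: [1] prior 0.333333, lik 0.187, product 0.06233; [2] prior 0.333333, lik 0.202, product 0.06733; [3] prior 0.333333, lik 0.225, product 0.07500.
Normalizing constant = 0.20467; the posterior for Machine 1 is its product over the sum, 0.06233/0.20467 = 0.305.

Posterior probability ≈ 0.305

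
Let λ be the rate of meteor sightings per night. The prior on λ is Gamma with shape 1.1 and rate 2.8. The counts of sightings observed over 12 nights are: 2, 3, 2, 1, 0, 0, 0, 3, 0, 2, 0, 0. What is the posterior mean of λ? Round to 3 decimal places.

Posterior mean ≈ 0.953

Total count ∑xᵢ = 13 over n = 12 nights.
Gamma is conjugate to the Poisson likelihood: posterior is Gamma(shape = 1.1+13 = 14.1, rate = 2.8+12 = 14.8).
Posterior mean = shape/rate = 14.1/14.8 = 0.953.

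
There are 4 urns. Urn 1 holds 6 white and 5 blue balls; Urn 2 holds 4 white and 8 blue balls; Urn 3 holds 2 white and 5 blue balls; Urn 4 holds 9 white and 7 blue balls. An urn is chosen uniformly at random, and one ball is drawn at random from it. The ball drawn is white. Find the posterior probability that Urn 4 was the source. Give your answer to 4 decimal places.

P(white|Urn 1) = 0.5455; P(white|Urn 2) = 0.3333; P(white|Urn 3) = 0.2857; P(white|Urn 4) = 0.5625.
Prior × likelihood for each source: 0.25·0.5455=0.1364, 0.25·0.3333=0.08333, 0.25·0.2857=0.07143, 0.25·0.5625=0.1406. Summing gives P(white) = 0.43175.
P(Urn 4 | white) = 0.1406 / 0.43175 = 0.3257.

Posterior probability ≈ 0.3257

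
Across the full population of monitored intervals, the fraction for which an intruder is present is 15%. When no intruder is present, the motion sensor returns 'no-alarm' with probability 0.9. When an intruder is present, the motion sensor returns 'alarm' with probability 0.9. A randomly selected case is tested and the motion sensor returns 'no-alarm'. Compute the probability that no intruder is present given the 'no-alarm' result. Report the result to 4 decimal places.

Write H for 'an intruder is present'. Prior odds H:¬H = 0.15/0.85 = 0.17647. For the 'no-alarm' outcome, the likelihood ratio is 0.1/0.9 = 0.11111.
Posterior odds = 0.17647 × 0.11111 = 0.019608, so P(H|E) = 0.019608/(1+0.019608) = 0.0192. Then P(¬H|E) = 1 − 0.0192 = 0.9808.

P(¬H | E) ≈ 0.9808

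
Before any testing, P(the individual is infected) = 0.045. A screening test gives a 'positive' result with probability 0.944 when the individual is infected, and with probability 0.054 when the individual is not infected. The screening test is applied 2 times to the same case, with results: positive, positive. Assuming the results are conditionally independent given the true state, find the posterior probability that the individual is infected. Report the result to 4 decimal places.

With H the event that the individual is infected, the joint likelihood of the observed sequence is P(data|H) = 0.944·0.944 = 0.89114 and P(data|¬H) = 0.054·0.054 = 0.0029160.
Bayes: P(H|data) = 0.045·0.89114 / (0.045·0.89114 + 0.955·0.0029160) = 0.040101/0.042886 = 0.9351.

Posterior P(H) ≈ 0.9351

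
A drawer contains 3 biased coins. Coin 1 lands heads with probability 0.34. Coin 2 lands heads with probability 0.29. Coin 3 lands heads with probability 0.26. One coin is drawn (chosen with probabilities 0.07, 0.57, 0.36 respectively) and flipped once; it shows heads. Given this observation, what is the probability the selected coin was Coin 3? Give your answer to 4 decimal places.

Tabulate prior·likelihood by source: [1] prior 0.07, lik 0.34, product 0.02380; [2] prior 0.57, lik 0.29, product 0.1653; [3] prior 0.36, lik 0.26, product 0.09360.
Normalizing constant = 0.28270; the posterior for Coin 3 is its product over the sum, 0.09360/0.28270 = 0.3311.

Posterior probability ≈ 0.3311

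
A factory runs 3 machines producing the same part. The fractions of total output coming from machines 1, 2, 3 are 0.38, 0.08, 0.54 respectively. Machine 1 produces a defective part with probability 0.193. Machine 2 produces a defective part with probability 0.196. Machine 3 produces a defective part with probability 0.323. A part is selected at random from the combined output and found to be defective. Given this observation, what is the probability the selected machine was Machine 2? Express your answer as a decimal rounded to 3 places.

Posterior probability ≈ 0.060

P(defective|M1) = 0.193; P(defective|M2) = 0.196; P(defective|M3) = 0.323.
Prior × likelihood for each source: 0.38·0.193=0.07334, 0.08·0.196=0.01568, 0.54·0.323=0.1744. Summing gives P(defective) = 0.26344.
P(Machine 2 | defective) = 0.01568 / 0.26344 = 0.060.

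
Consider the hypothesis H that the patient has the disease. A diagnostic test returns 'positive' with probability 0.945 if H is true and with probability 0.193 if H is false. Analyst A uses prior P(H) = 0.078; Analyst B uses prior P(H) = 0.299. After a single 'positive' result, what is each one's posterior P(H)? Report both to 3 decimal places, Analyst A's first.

The likelihood ratio for a 'positive' result is 0.945/0.193 = 4.8964.
Analyst A: prior odds 0.078/0.922 = 0.084599; posterior odds 0.41423; posterior probability 0.293.
Analyst B: prior odds 0.299/0.701 = 0.42653; posterior odds 2.0885; posterior probability 0.676.

Analyst A: 0.293; Analyst B: 0.676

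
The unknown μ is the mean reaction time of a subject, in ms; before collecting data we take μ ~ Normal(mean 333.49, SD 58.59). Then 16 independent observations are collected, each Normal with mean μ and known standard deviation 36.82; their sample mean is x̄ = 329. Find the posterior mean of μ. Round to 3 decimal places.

Prior precision 1/τ₀² = 1/58.59² = 0.00029131; data precision n/σ² = 16/36.82² = 0.0118019.
Posterior precision = 0.00029131 + 0.0118019 = 0.0120932.
Posterior mean = (0.00029131·333.49 + 0.0118019·329) / 0.0120932 = 329.108.

Posterior mean ≈ 329.108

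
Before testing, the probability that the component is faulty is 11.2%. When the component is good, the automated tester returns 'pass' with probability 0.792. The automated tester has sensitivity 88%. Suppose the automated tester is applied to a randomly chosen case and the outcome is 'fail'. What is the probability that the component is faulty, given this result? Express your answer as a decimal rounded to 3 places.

P(H | E) ≈ 0.348

Write H for 'the component is faulty'. Prior odds H:¬H = 0.112/0.888 = 0.12613. For the 'fail' outcome, the likelihood ratio is 0.88/0.208 = 4.2308.
Posterior odds = 0.12613 × 4.2308 = 0.53361, so P(H|E) = 0.53361/(1+0.53361) = 0.348.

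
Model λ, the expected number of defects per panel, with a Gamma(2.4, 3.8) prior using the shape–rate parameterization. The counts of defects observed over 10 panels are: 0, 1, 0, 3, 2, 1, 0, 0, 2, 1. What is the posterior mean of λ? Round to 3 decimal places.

The Poisson likelihood adds the total count to the shape and the number of exposure periods to the rate. Here ∑xᵢ = 10 and n = 10, so shape 2.4→12.4 and rate 3.8→13.8.
Posterior mean = shape/rate = 12.4/13.8 = 0.899.

Posterior mean ≈ 0.899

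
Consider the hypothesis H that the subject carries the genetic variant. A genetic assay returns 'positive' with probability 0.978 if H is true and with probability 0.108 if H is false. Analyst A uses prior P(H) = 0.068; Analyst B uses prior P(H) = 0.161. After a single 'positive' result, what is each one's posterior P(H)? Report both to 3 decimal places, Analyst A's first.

P('+'|H) = 0.978, P('+'|¬H) = 0.108.
Analyst A: numerator 0.978·0.068 = 0.066504; evidence = 0.066504+0.108·0.932 = 0.16716; posterior = 0.398.
Analyst B: numerator 0.978·0.161 = 0.15746; evidence = 0.15746+0.108·0.839 = 0.24807; posterior = 0.635.

Analyst A: 0.398; Analyst B: 0.635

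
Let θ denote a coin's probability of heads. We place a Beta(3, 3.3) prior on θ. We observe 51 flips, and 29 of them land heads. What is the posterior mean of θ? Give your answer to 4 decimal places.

Posterior mean ≈ 0.5585

Observing 29 successes and 22 failures updates Beta(3, 3.3) by adding the success and failure counts to the two shape parameters: α = 3+29 = 32, β = 3.3+22 = 25.3.
E[θ | data] = 32/(32+25.3) = 0.5585.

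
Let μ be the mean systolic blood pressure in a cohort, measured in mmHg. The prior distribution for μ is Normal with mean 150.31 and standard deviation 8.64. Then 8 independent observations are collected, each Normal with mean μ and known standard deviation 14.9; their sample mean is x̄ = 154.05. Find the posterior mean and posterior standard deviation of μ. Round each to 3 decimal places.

Posterior mean ≈ 153.036; posterior SD ≈ 4.498

Prior precision 1/τ₀² = 1/8.64² = 0.0133959; data precision n/σ² = 8/14.9² = 0.0360344.
Posterior precision = 0.0133959 + 0.0360344 = 0.0494303, giving posterior SD = 1/√0.0494303 = 4.498.
Posterior mean = (0.0133959·150.31 + 0.0360344·154.05) / 0.0494303 = 153.036.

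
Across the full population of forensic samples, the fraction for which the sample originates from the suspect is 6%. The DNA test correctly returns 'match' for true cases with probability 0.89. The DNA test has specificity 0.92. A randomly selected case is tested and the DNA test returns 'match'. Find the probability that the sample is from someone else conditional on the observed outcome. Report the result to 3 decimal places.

P(¬H | E) ≈ 0.585

Write H for 'the sample originates from the suspect'. Prior odds H:¬H = 0.06/0.94 = 0.063830. For the 'match' outcome, the likelihood ratio is 0.89/0.08 = 11.125.
Posterior odds = 0.063830 × 11.125 = 0.71011, so P(H|E) = 0.71011/(1+0.71011) = 0.415. Then P(¬H|E) = 1 − 0.415 = 0.585.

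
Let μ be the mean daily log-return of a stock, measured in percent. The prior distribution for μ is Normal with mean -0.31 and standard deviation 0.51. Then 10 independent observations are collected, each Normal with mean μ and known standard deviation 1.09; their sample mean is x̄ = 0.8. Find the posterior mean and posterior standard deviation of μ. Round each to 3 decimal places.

Posterior mean ≈ 0.452; posterior SD ≈ 0.286

With known σ, the Normal prior is conjugate. Weight on the data is w = (n/σ²)/(n/σ² + 1/τ₀²) = 8.41680/(8.41680+3.84468) = 0.68644.
Posterior mean = w·x̄ + (1−w)·μ₀ = 0.68644·0.8 + 0.31356·-0.31 = 0.452. Posterior variance = 1/(8.41680+3.84468) = 0.0815563, so SD = 0.286.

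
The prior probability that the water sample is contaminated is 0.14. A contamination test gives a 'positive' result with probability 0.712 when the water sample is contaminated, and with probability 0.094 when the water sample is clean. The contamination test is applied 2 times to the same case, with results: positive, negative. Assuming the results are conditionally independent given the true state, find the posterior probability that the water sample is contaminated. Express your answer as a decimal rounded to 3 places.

Posterior P(H) ≈ 0.282

Let H be the event that the water sample is contaminated; start with P(H) = 0.14. P('positive'|H) = 0.712, P('positive'|¬H) = 0.094.
Update on result 1 ('positive'): P(H) ← 0.712·0.1400 / (0.712·0.1400 + 0.094·0.8600) = 0.099680/0.18052 = 0.5522.
Update on result 2 ('negative'): P(H) ← 0.288·0.5522 / (0.288·0.5522 + 0.906·0.4478) = 0.15903/0.56475 = 0.2816.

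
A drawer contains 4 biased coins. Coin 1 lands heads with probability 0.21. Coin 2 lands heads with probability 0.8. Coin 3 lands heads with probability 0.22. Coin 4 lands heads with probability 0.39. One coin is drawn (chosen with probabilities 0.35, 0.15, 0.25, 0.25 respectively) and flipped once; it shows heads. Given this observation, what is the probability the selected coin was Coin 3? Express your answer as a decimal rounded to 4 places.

Tabulate prior·likelihood by source: [1] prior 0.35, lik 0.21, product 0.07350; [2] prior 0.15, lik 0.8, product 0.1200; [3] prior 0.25, lik 0.22, product 0.05500; [4] prior 0.25, lik 0.39, product 0.09750.
Normalizing constant = 0.34600; the posterior for Coin 3 is its product over the sum, 0.05500/0.34600 = 0.1590.

Posterior probability ≈ 0.1590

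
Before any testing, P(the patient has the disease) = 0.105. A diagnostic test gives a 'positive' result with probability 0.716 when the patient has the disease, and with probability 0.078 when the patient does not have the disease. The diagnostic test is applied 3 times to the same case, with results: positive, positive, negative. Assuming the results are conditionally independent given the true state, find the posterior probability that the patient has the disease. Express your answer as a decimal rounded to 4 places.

Posterior P(H) ≈ 0.7528

With H the event that the patient has the disease, the joint likelihood of the observed sequence is P(data|H) = 0.716·0.716·0.284 = 0.14559 and P(data|¬H) = 0.078·0.078·0.922 = 0.0056094.
Bayes: P(H|data) = 0.105·0.14559 / (0.105·0.14559 + 0.895·0.0056094) = 0.015287/0.020308 = 0.7528.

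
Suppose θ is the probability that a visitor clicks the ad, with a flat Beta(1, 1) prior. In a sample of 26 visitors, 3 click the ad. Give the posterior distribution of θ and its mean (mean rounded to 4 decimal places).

Posterior: Beta(4, 24); mean ≈ 0.1429

Observing 3 successes and 23 failures updates Beta(1, 1) by adding the success and failure counts to the two shape parameters: α = 1+3 = 4, β = 1+23 = 24.
Posterior mean = α/(α+β) = 4/28 = 0.1429.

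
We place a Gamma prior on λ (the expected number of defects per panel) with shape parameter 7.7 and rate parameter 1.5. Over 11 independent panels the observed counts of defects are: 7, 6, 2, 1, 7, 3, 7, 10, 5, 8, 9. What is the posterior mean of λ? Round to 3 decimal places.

Total count ∑xᵢ = 65 over n = 11 panels.
Gamma is conjugate to the Poisson likelihood: posterior is Gamma(shape = 7.7+65 = 72.7, rate = 1.5+11 = 12.5).
E[λ | data] = 72.7/12.5 = 5.816.

Posterior mean ≈ 5.816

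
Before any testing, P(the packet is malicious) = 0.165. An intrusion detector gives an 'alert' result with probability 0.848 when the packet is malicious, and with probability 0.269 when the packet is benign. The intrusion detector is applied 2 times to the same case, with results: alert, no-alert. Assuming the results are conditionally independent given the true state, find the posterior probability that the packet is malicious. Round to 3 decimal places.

Posterior P(H) ≈ 0.115

With H the event that the packet is malicious, the joint likelihood of the observed sequence is P(data|H) = 0.848·0.152 = 0.12890 and P(data|¬H) = 0.269·0.731 = 0.19664.
Bayes: P(H|data) = 0.165·0.12890 / (0.165·0.12890 + 0.835·0.19664) = 0.021268/0.18546 = 0.1147.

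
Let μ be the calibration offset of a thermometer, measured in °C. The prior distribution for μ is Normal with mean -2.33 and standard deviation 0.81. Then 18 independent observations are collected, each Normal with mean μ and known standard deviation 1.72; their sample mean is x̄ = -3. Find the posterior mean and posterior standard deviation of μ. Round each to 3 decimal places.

Posterior mean ≈ -2.866; posterior SD ≈ 0.363

Prior precision 1/τ₀² = 1/0.81² = 1.52416; data precision n/σ² = 18/1.72² = 6.08437.
Posterior precision = 1.52416 + 6.08437 = 7.60853, giving posterior SD = 1/√7.60853 = 0.363.
Posterior mean = (1.52416·-2.33 + 6.08437·-3) / 7.60853 = -2.866.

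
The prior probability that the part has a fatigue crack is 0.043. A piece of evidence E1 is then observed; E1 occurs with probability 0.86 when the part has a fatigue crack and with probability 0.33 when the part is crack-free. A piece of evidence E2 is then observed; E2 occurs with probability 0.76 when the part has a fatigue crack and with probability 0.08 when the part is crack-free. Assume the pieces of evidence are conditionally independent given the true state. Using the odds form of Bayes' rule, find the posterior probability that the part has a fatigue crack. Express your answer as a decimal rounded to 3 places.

Posterior probability ≈ 0.527

Prior odds = 0.043/(1−0.043) = 0.044932. In log-odds, ln(0.044932) = -3.1026.
Add log likelihood ratios: ln(2.6061) + ln(9.5000) = 3.2091.
Posterior log-odds = 0.10653, so posterior odds = exp(0.10653) = 1.1124. Converting, P(H|E) = 1.1124/2.1124 = 0.527.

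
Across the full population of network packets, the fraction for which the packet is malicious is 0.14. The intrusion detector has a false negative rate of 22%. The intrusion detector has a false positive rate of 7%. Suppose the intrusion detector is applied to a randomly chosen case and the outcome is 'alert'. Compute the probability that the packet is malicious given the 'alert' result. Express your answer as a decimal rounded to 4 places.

Write H for 'the packet is malicious'. Prior odds H:¬H = 0.14/0.86 = 0.16279. For the 'alert' outcome, the likelihood ratio is 0.78/0.07 = 11.143.
Posterior odds = 0.16279 × 11.143 = 1.8140, so P(H|E) = 1.8140/(1+1.8140) = 0.6446.

P(H | E) ≈ 0.6446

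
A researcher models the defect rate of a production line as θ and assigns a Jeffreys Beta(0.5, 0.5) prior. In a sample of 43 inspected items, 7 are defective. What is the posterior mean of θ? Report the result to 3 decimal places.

Observing 7 successes and 36 failures updates Beta(0.5, 0.5) by adding the success and failure counts to the two shape parameters: α = 0.5+7 = 7.5, β = 0.5+36 = 36.5.
Posterior mean = α/(α+β) = 7.5/44 = 0.170.

Posterior mean ≈ 0.170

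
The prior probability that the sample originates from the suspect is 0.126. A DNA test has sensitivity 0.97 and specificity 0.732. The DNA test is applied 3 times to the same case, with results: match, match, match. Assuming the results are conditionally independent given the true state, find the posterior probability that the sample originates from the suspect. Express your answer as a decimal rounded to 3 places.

Posterior P(H) ≈ 0.872

Let H be the event that the sample originates from the suspect; start with P(H) = 0.126. P('match'|H) = 0.97, P('match'|¬H) = 0.268.
Update on result 1 ('match'): P(H) ← 0.97·0.1260 / (0.97·0.1260 + 0.268·0.8740) = 0.12222/0.35645 = 0.3429.
Update on result 2 ('match'): P(H) ← 0.97·0.3429 / (0.97·0.3429 + 0.268·0.6571) = 0.33259/0.50870 = 0.6538.
Update on result 3 ('match'): P(H) ← 0.97·0.6538 / (0.97·0.6538 + 0.268·0.3462) = 0.63419/0.72697 = 0.8724.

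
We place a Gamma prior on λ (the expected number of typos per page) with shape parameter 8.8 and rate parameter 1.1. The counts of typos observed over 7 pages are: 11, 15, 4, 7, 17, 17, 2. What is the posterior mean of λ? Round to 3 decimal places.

Posterior mean ≈ 10.099

Total count ∑xᵢ = 73 over n = 7 pages.
Gamma is conjugate to the Poisson likelihood: posterior is Gamma(shape = 8.8+73 = 81.8, rate = 1.1+7 = 8.1).
E[λ | data] = 81.8/8.1 = 10.099.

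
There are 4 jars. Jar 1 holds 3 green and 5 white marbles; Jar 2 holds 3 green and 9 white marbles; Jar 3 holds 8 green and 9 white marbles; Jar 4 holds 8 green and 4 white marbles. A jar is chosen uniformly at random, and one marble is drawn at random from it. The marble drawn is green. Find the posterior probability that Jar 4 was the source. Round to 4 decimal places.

P(green|Jar 1) = 0.375; P(green|Jar 2) = 0.25; P(green|Jar 3) = 0.4706; P(green|Jar 4) = 0.6667.
Prior × likelihood for each source: 0.25·0.375=0.09375, 0.25·0.25=0.06250, 0.25·0.4706=0.1176, 0.25·0.6667=0.1667. Summing gives P(green) = 0.44056.
P(Jar 4 | green) = 0.1667 / 0.44056 = 0.3783.

Posterior probability ≈ 0.3783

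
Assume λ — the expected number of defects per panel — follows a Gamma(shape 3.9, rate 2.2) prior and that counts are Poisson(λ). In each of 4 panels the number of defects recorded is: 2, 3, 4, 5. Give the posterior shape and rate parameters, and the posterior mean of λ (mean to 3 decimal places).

The Poisson likelihood adds the total count to the shape and the number of exposure periods to the rate. Here ∑xᵢ = 14 and n = 4, so shape 3.9→17.9 and rate 2.2→6.2.
E[λ | data] = 17.9/6.2 = 2.887.

Posterior: Gamma(shape=17.9, rate=6.2); mean ≈ 2.887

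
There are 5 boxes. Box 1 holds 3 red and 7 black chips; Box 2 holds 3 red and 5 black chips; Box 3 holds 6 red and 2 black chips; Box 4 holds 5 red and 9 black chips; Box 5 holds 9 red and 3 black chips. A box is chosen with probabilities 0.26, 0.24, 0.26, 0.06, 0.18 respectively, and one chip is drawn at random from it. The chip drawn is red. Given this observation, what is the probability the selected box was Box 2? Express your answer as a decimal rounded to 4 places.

Posterior probability ≈ 0.1733

Tabulate prior·likelihood by source: [1] prior 0.26, lik 0.3, product 0.07800; [2] prior 0.24, lik 0.375, product 0.09000; [3] prior 0.26, lik 0.75, product 0.1950; [4] prior 0.06, lik 0.3571, product 0.02143; [5] prior 0.18, lik 0.75, product 0.1350.
Normalizing constant = 0.51943; the posterior for Box 2 is its product over the sum, 0.09000/0.51943 = 0.1733.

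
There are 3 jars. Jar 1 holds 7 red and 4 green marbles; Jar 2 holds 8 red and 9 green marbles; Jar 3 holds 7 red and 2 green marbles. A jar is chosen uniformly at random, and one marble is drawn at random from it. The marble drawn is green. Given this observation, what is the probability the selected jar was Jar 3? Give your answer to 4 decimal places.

Tabulate prior·likelihood by source: [1] prior 0.333333, lik 0.3636, product 0.1212; [2] prior 0.333333, lik 0.5294, product 0.1765; [3] prior 0.333333, lik 0.2222, product 0.07407.
Normalizing constant = 0.37176; the posterior for Jar 3 is its product over the sum, 0.07407/0.37176 = 0.1993.

Posterior probability ≈ 0.1993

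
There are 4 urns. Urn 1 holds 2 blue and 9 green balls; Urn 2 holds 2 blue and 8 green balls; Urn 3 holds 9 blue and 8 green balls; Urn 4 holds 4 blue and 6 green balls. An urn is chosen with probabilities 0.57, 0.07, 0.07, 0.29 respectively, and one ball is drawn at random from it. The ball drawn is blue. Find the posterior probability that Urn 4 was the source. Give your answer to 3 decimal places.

Tabulate prior·likelihood by source: [1] prior 0.57, lik 0.1818, product 0.1036; [2] prior 0.07, lik 0.2, product 0.01400; [3] prior 0.07, lik 0.5294, product 0.03706; [4] prior 0.29, lik 0.4, product 0.1160.
Normalizing constant = 0.27070; the posterior for Urn 4 is its product over the sum, 0.1160/0.27070 = 0.429.

Posterior probability ≈ 0.429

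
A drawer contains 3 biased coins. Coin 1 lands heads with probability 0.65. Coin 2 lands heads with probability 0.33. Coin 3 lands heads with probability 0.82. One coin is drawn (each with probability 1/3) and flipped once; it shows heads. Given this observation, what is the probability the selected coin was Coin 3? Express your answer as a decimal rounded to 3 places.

P(heads|C1) = 0.65; P(heads|C2) = 0.33; P(heads|C3) = 0.82.
Prior × likelihood for each source: 0.333333·0.65=0.2167, 0.333333·0.33=0.1100, 0.333333·0.82=0.2733. Summing gives P(heads) = 0.60000.
P(Coin 3 | heads) = 0.2733 / 0.60000 = 0.456.

Posterior probability ≈ 0.456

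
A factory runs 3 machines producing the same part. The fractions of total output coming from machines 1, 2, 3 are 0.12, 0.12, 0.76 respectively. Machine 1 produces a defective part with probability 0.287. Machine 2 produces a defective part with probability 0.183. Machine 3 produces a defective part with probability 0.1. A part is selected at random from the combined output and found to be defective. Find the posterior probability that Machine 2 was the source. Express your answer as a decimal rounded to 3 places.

Posterior probability ≈ 0.166

P(defective|M1) = 0.287; P(defective|M2) = 0.183; P(defective|M3) = 0.1.
Prior × likelihood for each source: 0.12·0.287=0.03444, 0.12·0.183=0.02196, 0.76·0.1=0.07600. Summing gives P(defective) = 0.13240.
P(Machine 2 | defective) = 0.02196 / 0.13240 = 0.166.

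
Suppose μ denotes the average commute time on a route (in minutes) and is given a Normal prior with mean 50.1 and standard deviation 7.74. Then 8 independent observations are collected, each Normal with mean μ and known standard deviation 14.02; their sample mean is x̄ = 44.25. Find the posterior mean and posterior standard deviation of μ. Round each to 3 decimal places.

Posterior mean ≈ 45.951; posterior SD ≈ 4.174

With known σ, the Normal prior is conjugate. Weight on the data is w = (n/σ²)/(n/σ² + 1/τ₀²) = 0.0407000/(0.0407000+0.0166924) = 0.70915.
Posterior mean = w·x̄ + (1−w)·μ₀ = 0.70915·44.25 + 0.29085·50.1 = 45.951. Posterior variance = 1/(0.0407000+0.0166924) = 17.4239, so SD = 4.174.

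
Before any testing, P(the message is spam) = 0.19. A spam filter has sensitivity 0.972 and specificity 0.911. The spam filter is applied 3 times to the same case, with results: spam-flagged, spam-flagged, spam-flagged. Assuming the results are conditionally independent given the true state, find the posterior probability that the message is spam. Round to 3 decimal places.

Posterior P(H) ≈ 0.997

Let H be the event that the message is spam; start with P(H) = 0.19. P('spam-flagged'|H) = 0.972, P('spam-flagged'|¬H) = 0.089.
Update on result 1 ('spam-flagged'): P(H) ← 0.972·0.1900 / (0.972·0.1900 + 0.089·0.8100) = 0.18468/0.25677 = 0.7192.
Update on result 2 ('spam-flagged'): P(H) ← 0.972·0.7192 / (0.972·0.7192 + 0.089·0.2808) = 0.69910/0.72409 = 0.9655.
Update on result 3 ('spam-flagged'): P(H) ← 0.972·0.9655 / (0.972·0.9655 + 0.089·0.0345) = 0.93846/0.94153 = 0.9967.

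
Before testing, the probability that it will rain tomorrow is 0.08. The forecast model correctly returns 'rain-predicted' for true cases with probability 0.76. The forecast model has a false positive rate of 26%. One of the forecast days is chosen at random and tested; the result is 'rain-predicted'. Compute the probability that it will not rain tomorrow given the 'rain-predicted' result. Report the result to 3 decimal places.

P(¬H | E) ≈ 0.797

Let H be the event that it will rain tomorrow. P(H) = 0.08, so P(¬H) = 0.92. With E the 'rain-predicted' result, P(E|H) = 0.76 and P(E|¬H) = 0.26.
P(E) = 0.76·0.08 + 0.26·0.92 = 0.060800 + 0.23920 = 0.30000.
By Bayes' theorem, P(H|E) = 0.060800 / 0.30000 = 0.203. Hence P(¬H|E) = 1 − 0.203 = 0.797.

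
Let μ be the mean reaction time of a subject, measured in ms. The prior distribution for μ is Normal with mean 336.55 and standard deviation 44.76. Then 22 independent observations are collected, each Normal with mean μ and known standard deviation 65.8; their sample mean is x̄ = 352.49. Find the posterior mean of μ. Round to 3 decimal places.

Posterior mean ≈ 351.064

With known σ, the Normal prior is conjugate. Weight on the data is w = (n/σ²)/(n/σ² + 1/τ₀²) = 0.00508125/(0.00508125+0.00049914) = 0.91056.
Posterior mean = w·x̄ + (1−w)·μ₀ = 0.91056·352.49 + 0.089445·336.55 = 351.064.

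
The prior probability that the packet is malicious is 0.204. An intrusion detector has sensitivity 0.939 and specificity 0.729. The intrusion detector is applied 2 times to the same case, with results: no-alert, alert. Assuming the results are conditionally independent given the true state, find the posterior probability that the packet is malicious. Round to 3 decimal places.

Posterior P(H) ≈ 0.069

With H the event that the packet is malicious, the joint likelihood of the observed sequence is P(data|H) = 0.061·0.939 = 0.057279 and P(data|¬H) = 0.729·0.271 = 0.19756.
Bayes: P(H|data) = 0.204·0.057279 / (0.204·0.057279 + 0.796·0.19756) = 0.011685/0.16894 = 0.0692.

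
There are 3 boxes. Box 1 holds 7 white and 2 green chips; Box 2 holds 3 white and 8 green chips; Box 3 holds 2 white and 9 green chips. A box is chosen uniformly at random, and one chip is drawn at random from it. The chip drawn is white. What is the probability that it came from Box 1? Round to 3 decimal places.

Posterior probability ≈ 0.631

Tabulate prior·likelihood by source: [1] prior 0.333333, lik 0.7778, product 0.2593; [2] prior 0.333333, lik 0.2727, product 0.09091; [3] prior 0.333333, lik 0.1818, product 0.06061.
Normalizing constant = 0.41077; the posterior for Box 1 is its product over the sum, 0.2593/0.41077 = 0.631.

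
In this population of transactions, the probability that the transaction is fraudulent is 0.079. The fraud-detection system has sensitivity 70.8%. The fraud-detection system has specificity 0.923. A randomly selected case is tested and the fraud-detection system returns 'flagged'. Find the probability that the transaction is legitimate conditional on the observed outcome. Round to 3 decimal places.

Let H be the event that the transaction is fraudulent. P(H) = 0.079, so P(¬H) = 0.921. With E the 'flagged' result, P(E|H) = 0.708 and P(E|¬H) = 0.077.
P(E) = 0.708·0.079 + 0.077·0.921 = 0.055932 + 0.070917 = 0.12685.
By Bayes' theorem, P(H|E) = 0.055932 / 0.12685 = 0.441. Hence P(¬H|E) = 1 − 0.441 = 0.559.

P(¬H | E) ≈ 0.559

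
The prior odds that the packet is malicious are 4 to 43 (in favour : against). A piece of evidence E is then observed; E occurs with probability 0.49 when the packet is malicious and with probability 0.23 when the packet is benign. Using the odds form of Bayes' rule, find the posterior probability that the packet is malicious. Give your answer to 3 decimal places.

Prior odds = 4/43 = 0.093023.
Likelihood ratio for E = 0.49/0.23 = 2.1304.
Posterior odds = prior odds × LR = 0.19818.
Posterior probability = odds/(1+odds) = 0.19818/1.1982 = 0.165.

Posterior probability ≈ 0.165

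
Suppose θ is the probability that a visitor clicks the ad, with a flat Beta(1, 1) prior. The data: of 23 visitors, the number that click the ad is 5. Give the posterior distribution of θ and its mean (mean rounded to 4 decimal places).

Posterior: Beta(6, 19); mean ≈ 0.2400

Observing 5 successes and 18 failures updates Beta(1, 1) by adding the success and failure counts to the two shape parameters: α = 1+5 = 6, β = 1+18 = 19.
Posterior mean = α/(α+β) = 6/25 = 0.2400.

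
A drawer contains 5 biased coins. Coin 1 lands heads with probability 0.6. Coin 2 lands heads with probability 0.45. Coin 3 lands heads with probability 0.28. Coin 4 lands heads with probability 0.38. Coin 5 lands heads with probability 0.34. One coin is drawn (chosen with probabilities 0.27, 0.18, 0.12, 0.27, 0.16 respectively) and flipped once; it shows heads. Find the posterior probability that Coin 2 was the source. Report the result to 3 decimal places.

P(heads|C1) = 0.6; P(heads|C2) = 0.45; P(heads|C3) = 0.28; P(heads|C4) = 0.38; P(heads|C5) = 0.34.
Prior × likelihood for each source: 0.27·0.6=0.1620, 0.18·0.45=0.08100, 0.12·0.28=0.03360, 0.27·0.38=0.1026, 0.16·0.34=0.05440. Summing gives P(heads) = 0.43360.
P(Coin 2 | heads) = 0.08100 / 0.43360 = 0.187.

Posterior probability ≈ 0.187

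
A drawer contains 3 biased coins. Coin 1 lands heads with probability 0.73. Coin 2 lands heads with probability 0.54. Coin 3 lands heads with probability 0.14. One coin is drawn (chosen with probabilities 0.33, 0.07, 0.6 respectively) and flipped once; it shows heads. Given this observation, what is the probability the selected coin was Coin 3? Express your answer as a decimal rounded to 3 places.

Posterior probability ≈ 0.232

Tabulate prior·likelihood by source: [1] prior 0.33, lik 0.73, product 0.2409; [2] prior 0.07, lik 0.54, product 0.03780; [3] prior 0.6, lik 0.14, product 0.08400.
Normalizing constant = 0.36270; the posterior for Coin 3 is its product over the sum, 0.08400/0.36270 = 0.232.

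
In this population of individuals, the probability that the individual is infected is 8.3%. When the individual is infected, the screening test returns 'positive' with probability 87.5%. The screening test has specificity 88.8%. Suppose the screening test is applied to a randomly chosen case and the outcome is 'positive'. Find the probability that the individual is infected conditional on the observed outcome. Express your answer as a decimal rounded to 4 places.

P(H | E) ≈ 0.4142

Write H for 'the individual is infected'. Prior odds H:¬H = 0.083/0.917 = 0.090513. For the 'positive' outcome, the likelihood ratio is 0.875/0.112 = 7.8125.
Posterior odds = 0.090513 × 7.8125 = 0.70713, so P(H|E) = 0.70713/(1+0.70713) = 0.4142.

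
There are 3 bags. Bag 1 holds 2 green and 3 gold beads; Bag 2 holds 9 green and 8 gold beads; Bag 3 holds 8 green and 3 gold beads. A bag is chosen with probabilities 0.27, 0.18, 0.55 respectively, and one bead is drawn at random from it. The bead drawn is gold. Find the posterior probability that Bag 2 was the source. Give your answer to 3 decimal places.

Tabulate prior·likelihood by source: [1] prior 0.27, lik 0.6, product 0.1620; [2] prior 0.18, lik 0.4706, product 0.08471; [3] prior 0.55, lik 0.2727, product 0.1500.
Normalizing constant = 0.39671; the posterior for Bag 2 is its product over the sum, 0.08471/0.39671 = 0.214.

Posterior probability ≈ 0.214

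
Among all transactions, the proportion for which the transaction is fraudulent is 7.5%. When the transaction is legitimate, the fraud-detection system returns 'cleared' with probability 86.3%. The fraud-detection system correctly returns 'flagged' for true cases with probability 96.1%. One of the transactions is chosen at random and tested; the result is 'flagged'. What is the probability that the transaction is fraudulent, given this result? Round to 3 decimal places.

P(H | E) ≈ 0.363

Write H for 'the transaction is fraudulent'. Prior odds H:¬H = 0.075/0.925 = 0.081081. For the 'flagged' outcome, the likelihood ratio is 0.961/0.137 = 7.0146.
Posterior odds = 0.081081 × 7.0146 = 0.56875, so P(H|E) = 0.56875/(1+0.56875) = 0.363.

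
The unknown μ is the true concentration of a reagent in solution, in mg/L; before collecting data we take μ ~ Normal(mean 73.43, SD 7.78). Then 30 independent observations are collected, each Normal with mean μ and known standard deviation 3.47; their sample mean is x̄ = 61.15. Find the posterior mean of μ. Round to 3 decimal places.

Prior precision 1/τ₀² = 1/7.78² = 0.0165212; data precision n/σ² = 30/3.47² = 2.49151.
Posterior precision = 0.0165212 + 2.49151 = 2.50803.
Posterior mean = (0.0165212·73.43 + 2.49151·61.15) / 2.50803 = 61.231.

Posterior mean ≈ 61.231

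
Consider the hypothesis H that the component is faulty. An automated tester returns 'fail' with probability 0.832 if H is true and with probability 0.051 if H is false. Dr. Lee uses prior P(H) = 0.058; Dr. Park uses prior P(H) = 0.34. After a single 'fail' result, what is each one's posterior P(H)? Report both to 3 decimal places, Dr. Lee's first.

Dr. Lee: 0.501; Dr. Park: 0.894

P('+'|H) = 0.832, P('+'|¬H) = 0.051.
Dr. Lee: numerator 0.832·0.058 = 0.048256; evidence = 0.048256+0.051·0.942 = 0.096298; posterior = 0.501.
Dr. Park: numerator 0.832·0.34 = 0.28288; evidence = 0.28288+0.051·0.66 = 0.31654; posterior = 0.894.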